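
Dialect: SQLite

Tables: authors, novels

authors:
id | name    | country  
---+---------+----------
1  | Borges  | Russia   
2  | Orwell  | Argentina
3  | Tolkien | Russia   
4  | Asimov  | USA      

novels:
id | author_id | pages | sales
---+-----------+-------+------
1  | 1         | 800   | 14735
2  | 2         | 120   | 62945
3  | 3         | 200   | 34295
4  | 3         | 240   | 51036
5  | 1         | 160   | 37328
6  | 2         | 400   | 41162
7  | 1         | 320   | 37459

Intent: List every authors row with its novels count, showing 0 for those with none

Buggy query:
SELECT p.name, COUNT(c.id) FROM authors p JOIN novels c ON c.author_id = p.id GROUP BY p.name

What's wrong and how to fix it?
Bug: INNER JOIN drops authors rows that have no matching novels rows

Fix: Use LEFT JOIN so parents without children still appear (COUNT(c.id) gives 0)

Corrected query:
SELECT p.name, COUNT(c.id) FROM authors p LEFT JOIN novels c ON c.author_id = p.id GROUP BY p.name

Result:
name    | COUNT(c.id)
--------+------------
Asimov  | 0          
Borges  | 3          
Orwell  | 2          
Tolkien | 2          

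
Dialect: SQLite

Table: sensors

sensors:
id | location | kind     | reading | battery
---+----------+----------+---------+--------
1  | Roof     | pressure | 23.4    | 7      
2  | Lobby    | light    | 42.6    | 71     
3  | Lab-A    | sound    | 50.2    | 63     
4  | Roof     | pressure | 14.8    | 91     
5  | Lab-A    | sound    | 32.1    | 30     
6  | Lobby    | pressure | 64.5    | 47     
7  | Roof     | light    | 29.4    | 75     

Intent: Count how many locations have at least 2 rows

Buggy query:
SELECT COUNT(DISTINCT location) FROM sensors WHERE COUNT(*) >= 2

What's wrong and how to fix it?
Bug: WHERE filters individual rows, not groups, so a group-level COUNT is invalid there

Fix: Use a subquery that GROUPs and filters with HAVING, then count its rows

Corrected query:
SELECT COUNT(*) FROM (SELECT location FROM sensors GROUP BY location HAVING COUNT(*) >= 2)

Result:
COUNT(*)
--------
3       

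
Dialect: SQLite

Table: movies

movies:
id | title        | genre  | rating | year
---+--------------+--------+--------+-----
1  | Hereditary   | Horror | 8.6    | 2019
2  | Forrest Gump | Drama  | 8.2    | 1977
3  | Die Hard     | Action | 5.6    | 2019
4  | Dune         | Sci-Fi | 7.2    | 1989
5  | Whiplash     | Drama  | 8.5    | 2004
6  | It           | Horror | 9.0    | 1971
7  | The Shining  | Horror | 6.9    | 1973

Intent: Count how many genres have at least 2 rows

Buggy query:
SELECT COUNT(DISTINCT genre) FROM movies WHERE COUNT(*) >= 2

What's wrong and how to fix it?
Bug: COUNT(*) cannot appear in WHERE; the per-group count doesn't exist yet

Fix: Group first with HAVING COUNT(*) >= 2, then COUNT the resulting groups

Corrected query:
SELECT COUNT(*) FROM (SELECT genre FROM movies GROUP BY genre HAVING COUNT(*) >= 2)

Result:
COUNT(*)
--------
2       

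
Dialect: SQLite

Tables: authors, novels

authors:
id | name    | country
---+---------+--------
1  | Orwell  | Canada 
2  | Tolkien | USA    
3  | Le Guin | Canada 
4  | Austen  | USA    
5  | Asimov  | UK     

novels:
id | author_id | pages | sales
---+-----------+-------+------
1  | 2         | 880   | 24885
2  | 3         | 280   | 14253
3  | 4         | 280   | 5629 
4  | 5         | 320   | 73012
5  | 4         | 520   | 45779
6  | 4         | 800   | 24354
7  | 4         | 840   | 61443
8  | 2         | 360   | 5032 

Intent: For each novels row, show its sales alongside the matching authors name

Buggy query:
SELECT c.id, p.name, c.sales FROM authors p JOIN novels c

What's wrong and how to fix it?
Bug: Missing join condition: each novels row is matched to all authors rows instead of just its own

Fix: Add ON c.author_id = p.id to the JOIN

Corrected query:
SELECT c.id, p.name, c.sales FROM authors p JOIN novels c ON c.author_id = p.id

Result:
id | name    | sales
---+---------+------
1  | Tolkien | 24885
2  | Le Guin | 14253
3  | Austen  | 5629 
4  | Asimov  | 73012
5  | Austen  | 45779
6  | Austen  | 24354
7  | Austen  | 61443
8  | Tolkien | 5032 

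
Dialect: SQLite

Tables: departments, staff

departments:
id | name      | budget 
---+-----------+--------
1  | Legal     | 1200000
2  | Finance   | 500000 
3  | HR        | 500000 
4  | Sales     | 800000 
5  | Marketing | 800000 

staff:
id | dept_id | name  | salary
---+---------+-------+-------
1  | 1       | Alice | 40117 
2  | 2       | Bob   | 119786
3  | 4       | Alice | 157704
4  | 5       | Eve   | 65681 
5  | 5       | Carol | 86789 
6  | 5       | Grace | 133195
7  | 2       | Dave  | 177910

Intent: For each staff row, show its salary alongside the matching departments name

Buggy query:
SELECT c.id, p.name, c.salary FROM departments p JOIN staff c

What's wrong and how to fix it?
Bug: JOIN with no ON clause produces a cartesian product; every staff row pairs with every departments row

Fix: Add ON c.dept_id = p.id to the JOIN

Corrected query:
SELECT c.id, p.name, c.salary FROM departments p JOIN staff c ON c.dept_id = p.id

Result:
id | name      | salary
---+-----------+-------
1  | Legal     | 40117 
2  | Finance   | 119786
3  | Sales     | 157704
4  | Marketing | 65681 
5  | Marketing | 86789 
6  | Marketing | 133195
7  | Finance   | 177910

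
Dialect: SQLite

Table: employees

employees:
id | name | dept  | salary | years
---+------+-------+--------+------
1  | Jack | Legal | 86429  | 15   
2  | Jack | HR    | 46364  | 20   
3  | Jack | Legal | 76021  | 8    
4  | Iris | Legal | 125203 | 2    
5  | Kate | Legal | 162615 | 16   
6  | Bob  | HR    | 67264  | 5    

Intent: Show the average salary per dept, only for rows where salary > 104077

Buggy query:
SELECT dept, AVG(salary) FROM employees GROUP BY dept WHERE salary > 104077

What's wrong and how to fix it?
Bug: WHERE cannot follow GROUP BY

Fix: Move the WHERE clause before GROUP BY

Corrected query:
SELECT dept, AVG(salary) FROM employees WHERE salary > 104077 GROUP BY dept

Result:
dept  | AVG(salary)
------+------------
Legal | 143909     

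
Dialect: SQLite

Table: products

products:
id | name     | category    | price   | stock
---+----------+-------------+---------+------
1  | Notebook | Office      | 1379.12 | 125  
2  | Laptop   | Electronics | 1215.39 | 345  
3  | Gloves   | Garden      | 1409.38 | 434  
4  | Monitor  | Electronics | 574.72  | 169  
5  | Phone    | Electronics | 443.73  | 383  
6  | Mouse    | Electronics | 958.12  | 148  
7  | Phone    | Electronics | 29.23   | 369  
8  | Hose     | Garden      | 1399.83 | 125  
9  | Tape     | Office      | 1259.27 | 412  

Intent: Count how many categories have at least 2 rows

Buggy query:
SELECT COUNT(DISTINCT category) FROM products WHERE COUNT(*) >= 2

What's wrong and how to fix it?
Bug: WHERE filters individual rows, not groups, so a group-level COUNT is invalid there

Fix: Group first with HAVING COUNT(*) >= 2, then COUNT the resulting groups

Corrected query:
SELECT COUNT(*) FROM (SELECT category FROM products GROUP BY category HAVING COUNT(*) >= 2)

Result:
COUNT(*)
--------
3       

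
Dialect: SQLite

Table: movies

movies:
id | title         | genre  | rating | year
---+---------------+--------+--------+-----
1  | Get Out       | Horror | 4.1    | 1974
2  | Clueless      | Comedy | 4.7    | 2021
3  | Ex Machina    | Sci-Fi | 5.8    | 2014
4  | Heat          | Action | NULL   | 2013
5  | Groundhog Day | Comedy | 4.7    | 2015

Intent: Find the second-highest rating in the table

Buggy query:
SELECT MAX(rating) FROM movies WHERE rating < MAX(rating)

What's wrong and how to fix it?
Bug: MAX(rating) on the right of the comparison is an aggregate-in-WHERE error

Fix: Put the inner MAX in a scalar subquery

Corrected query:
SELECT MAX(rating) FROM movies WHERE rating < (SELECT MAX(rating) FROM movies)

Result:
MAX(rating)
-----------
4.7        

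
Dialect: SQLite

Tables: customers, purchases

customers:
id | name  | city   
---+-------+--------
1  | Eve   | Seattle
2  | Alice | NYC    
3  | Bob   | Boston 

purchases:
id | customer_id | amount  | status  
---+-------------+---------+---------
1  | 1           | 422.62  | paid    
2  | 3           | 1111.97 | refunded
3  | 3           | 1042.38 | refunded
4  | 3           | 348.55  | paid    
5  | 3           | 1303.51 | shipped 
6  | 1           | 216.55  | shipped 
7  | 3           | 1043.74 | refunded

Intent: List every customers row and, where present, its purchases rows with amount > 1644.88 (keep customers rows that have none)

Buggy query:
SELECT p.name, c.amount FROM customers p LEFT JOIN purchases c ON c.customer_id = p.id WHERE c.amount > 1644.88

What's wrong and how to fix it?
Bug: A WHERE condition on the right-hand table after LEFT JOIN drops unmatched parents

Fix: Move the right-table condition into the ON clause so unmatched parents are kept

Corrected query:
SELECT p.name, c.amount FROM customers p LEFT JOIN purchases c ON c.customer_id = p.id AND c.amount > 1644.88

Result:
name  | amount
------+-------
Eve   | NULL  
Alice | NULL  
Bob   | NULL  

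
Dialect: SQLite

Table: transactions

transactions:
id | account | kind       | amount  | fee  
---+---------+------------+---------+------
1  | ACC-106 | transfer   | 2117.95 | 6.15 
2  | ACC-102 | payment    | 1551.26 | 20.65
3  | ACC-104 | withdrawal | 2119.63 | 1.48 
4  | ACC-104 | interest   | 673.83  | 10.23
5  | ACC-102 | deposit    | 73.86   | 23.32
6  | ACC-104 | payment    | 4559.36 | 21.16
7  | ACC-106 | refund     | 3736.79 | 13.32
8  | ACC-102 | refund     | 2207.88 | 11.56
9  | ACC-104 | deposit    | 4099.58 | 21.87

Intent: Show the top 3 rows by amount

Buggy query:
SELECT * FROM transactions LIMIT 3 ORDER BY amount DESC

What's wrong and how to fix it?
Bug: LIMIT must come after ORDER BY

Fix: Swap the clauses: ORDER BY first, then LIMIT

Corrected query:
SELECT * FROM transactions ORDER BY amount DESC LIMIT 3

Result:
id | account | kind    | amount  | fee  
---+---------+---------+---------+------
6  | ACC-104 | payment | 4559.36 | 21.16
9  | ACC-104 | deposit | 4099.58 | 21.87
7  | ACC-106 | refund  | 3736.79 | 13.32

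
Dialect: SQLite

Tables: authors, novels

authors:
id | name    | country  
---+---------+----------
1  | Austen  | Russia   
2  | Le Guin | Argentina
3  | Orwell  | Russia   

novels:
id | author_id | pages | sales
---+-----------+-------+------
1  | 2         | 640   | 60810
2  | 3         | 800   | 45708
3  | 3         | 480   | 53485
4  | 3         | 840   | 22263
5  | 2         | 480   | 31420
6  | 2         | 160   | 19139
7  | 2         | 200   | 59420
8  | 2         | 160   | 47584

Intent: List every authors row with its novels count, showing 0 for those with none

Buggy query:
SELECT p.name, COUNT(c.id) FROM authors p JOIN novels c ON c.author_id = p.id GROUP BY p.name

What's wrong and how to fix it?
Bug: INNER JOIN drops authors rows that have no matching novels rows

Fix: Use LEFT JOIN so parents without children still appear (COUNT(c.id) gives 0)

Corrected query:
SELECT p.name, COUNT(c.id) FROM authors p LEFT JOIN novels c ON c.author_id = p.id GROUP BY p.name

Result:
name    | COUNT(c.id)
--------+------------
Austen  | 0          
Le Guin | 5          
Orwell  | 3          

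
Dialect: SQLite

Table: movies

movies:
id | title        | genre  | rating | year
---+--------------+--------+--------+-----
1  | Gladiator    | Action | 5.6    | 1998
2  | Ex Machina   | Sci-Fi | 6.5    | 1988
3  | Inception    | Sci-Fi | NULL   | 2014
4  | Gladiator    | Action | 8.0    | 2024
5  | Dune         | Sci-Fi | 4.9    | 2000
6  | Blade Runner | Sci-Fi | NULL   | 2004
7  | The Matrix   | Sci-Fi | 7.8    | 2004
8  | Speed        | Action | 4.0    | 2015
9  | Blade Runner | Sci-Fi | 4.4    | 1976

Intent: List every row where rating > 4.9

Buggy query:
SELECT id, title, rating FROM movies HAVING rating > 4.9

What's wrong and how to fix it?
Bug: HAVING filters the output of aggregation, but this query has no GROUP BY and no aggregate functions, so SQLite rejects it (HAVING clause on a non-aggregate query); the condition here is per row

Fix: Use WHERE for row-level filtering

Corrected query:
SELECT id, title, rating FROM movies WHERE rating > 4.9

Result:
id | title      | rating
---+------------+-------
1  | Gladiator  | 5.6   
2  | Ex Machina | 6.5   
4  | Gladiator  | 8     
7  | The Matrix | 7.8   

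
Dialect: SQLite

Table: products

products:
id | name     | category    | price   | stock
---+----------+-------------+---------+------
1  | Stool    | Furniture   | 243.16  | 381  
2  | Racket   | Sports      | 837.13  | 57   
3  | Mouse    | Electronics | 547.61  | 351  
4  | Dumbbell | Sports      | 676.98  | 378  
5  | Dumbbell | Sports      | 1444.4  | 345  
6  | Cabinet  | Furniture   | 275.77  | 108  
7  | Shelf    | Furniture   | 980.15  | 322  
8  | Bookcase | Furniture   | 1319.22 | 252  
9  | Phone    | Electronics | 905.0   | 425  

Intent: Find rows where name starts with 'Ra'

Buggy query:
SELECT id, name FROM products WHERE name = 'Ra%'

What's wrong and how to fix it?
Bug: '=' compares the literal string including the % character; pattern matching needs LIKE

Fix: Replace '=' with LIKE so 'Ra%' is treated as a pattern

Corrected query:
SELECT id, name FROM products WHERE name LIKE 'Ra%'

Result:
id | name  
---+-------
2  | Racket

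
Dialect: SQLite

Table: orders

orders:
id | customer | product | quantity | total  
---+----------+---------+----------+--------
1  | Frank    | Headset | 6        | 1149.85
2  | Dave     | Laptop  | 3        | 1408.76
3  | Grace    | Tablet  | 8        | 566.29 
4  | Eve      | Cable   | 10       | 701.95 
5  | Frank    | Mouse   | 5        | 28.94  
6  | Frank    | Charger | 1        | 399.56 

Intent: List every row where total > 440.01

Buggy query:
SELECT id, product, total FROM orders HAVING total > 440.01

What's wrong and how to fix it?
Bug: HAVING filters the output of aggregation, but this query has no GROUP BY and no aggregate functions, so SQLite rejects it (HAVING clause on a non-aggregate query); the condition here is per row

Fix: Use WHERE for row-level filtering

Corrected query:
SELECT id, product, total FROM orders WHERE total > 440.01

Result:
id | product | total  
---+---------+--------
1  | Headset | 1149.85
2  | Laptop  | 1408.76
3  | Tablet  | 566.29 
4  | Cable   | 701.95 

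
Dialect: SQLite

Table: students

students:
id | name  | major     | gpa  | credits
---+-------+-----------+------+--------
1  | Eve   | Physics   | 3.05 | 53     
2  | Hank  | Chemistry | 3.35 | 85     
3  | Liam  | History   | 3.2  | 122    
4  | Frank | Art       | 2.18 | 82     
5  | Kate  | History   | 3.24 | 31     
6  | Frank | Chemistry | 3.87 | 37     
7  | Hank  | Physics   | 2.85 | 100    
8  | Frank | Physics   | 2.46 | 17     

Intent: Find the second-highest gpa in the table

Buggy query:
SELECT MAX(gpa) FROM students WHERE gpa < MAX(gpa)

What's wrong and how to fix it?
Bug: The inner MAX is an aggregate inside WHERE, which is not allowed

Fix: Put the inner MAX in a scalar subquery

Corrected query:
SELECT MAX(gpa) FROM students WHERE gpa < (SELECT MAX(gpa) FROM students)

Result:
MAX(gpa)
--------
3.35    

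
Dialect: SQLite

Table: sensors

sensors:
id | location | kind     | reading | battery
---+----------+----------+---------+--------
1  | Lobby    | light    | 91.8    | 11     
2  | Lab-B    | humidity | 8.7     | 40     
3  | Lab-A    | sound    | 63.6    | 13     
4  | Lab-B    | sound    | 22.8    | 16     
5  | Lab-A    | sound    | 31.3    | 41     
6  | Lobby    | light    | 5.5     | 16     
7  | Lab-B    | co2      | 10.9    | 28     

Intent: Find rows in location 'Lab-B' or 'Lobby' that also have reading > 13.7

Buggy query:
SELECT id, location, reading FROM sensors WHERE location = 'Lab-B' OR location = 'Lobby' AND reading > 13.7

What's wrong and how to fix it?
Bug: AND binds tighter than OR, so this parses as location = 'Lab-B' OR (location = 'Lobby' AND reading > 13.7)

Fix: Group the OR with parentheses (or use IN), then AND the threshold

Corrected query:
SELECT id, location, reading FROM sensors WHERE (location = 'Lab-B' OR location = 'Lobby') AND reading > 13.7

Result:
id | location | reading
---+----------+--------
1  | Lobby    | 91.8   
4  | Lab-B    | 22.8   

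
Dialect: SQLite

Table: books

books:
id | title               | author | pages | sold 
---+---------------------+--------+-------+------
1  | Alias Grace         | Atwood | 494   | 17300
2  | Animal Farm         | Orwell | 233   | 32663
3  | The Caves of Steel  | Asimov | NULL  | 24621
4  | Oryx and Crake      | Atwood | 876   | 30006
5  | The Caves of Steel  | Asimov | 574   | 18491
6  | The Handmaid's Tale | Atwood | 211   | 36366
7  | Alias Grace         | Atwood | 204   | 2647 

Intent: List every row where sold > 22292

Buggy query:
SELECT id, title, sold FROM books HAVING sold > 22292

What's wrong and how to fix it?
Bug: This is a non-aggregate query (no GROUP BY, no aggregates), so in SQLite the HAVING clause is invalid here; a row-level condition belongs in WHERE

Fix: Use WHERE for row-level filtering

Corrected query:
SELECT id, title, sold FROM books WHERE sold > 22292

Result:
id | title               | sold 
---+---------------------+------
2  | Animal Farm         | 32663
3  | The Caves of Steel  | 24621
4  | Oryx and Crake      | 30006
6  | The Handmaid's Tale | 36366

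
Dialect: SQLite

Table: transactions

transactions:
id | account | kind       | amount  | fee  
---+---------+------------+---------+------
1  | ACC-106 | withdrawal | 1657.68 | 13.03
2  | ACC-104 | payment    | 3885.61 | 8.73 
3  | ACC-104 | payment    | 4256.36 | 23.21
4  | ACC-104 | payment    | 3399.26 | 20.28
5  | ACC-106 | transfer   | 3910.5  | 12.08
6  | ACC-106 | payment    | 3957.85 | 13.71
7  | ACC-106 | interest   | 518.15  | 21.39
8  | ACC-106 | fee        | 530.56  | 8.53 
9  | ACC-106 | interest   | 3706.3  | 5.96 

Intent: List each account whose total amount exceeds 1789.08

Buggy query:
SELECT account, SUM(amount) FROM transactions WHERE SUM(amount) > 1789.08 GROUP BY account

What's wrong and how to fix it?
Bug: Aggregate functions cannot appear in a WHERE clause

Fix: Use HAVING (which filters groups after aggregation) instead of WHERE

Corrected query:
SELECT account, SUM(amount) FROM transactions GROUP BY account HAVING SUM(amount) > 1789.08

Result:
account | SUM(amount)
--------+------------
ACC-104 | 11541.23   
ACC-106 | 14281.04   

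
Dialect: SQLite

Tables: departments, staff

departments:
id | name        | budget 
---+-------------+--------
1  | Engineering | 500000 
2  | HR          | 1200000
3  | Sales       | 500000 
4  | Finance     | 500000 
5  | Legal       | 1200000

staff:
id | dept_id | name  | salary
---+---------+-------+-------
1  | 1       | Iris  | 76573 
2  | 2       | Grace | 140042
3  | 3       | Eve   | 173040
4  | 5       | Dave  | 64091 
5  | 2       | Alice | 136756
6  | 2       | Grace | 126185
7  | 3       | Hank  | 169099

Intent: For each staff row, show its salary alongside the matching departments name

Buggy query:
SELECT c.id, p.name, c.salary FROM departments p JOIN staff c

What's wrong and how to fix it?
Bug: JOIN with no ON clause produces a cartesian product; every staff row pairs with every departments row

Fix: Specify the join condition linking the foreign key to the parent id

Corrected query:
SELECT c.id, p.name, c.salary FROM departments p JOIN staff c ON c.dept_id = p.id

Result:
id | name        | salary
---+-------------+-------
1  | Engineering | 76573 
2  | HR          | 140042
3  | Sales       | 173040
4  | Legal       | 64091 
5  | HR          | 136756
6  | HR          | 126185
7  | Sales       | 169099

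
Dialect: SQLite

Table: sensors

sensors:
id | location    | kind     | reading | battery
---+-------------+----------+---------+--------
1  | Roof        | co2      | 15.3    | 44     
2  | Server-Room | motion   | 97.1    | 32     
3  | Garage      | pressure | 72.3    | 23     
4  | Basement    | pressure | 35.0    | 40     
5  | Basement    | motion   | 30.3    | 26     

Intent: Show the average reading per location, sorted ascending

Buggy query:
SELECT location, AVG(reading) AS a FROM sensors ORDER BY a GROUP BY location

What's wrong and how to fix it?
Bug: GROUP BY must precede ORDER BY

Fix: Reorder: SELECT … FROM … GROUP BY … ORDER BY …

Corrected query:
SELECT location, AVG(reading) AS a FROM sensors GROUP BY location ORDER BY a

Result:
location    | a    
------------+------
Roof        | 15.3 
Basement    | 32.65
Garage      | 72.3 
Server-Room | 97.1 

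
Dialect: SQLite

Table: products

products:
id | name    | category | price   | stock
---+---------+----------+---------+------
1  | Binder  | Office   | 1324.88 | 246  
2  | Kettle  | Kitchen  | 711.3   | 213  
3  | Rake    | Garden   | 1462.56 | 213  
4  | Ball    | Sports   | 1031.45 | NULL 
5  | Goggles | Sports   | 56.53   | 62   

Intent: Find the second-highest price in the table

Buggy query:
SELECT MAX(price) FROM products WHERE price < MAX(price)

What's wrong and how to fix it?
Bug: The inner MAX is an aggregate inside WHERE, which is not allowed

Fix: Compute the overall MAX in a subquery, then take MAX of rows below it

Corrected query:
SELECT MAX(price) FROM products WHERE price < (SELECT MAX(price) FROM products)

Result:
MAX(price)
----------
1324.88   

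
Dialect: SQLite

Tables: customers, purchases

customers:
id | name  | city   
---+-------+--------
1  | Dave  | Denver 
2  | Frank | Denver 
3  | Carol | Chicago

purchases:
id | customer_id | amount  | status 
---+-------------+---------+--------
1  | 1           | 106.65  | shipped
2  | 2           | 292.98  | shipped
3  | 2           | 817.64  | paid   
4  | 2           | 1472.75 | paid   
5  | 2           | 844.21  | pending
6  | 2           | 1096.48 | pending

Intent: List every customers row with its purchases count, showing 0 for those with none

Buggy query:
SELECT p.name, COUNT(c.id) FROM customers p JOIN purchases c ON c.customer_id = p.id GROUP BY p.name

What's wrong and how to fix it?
Bug: INNER JOIN drops customers rows that have no matching purchases rows

Fix: Use LEFT JOIN so parents without children still appear (COUNT(c.id) gives 0)

Corrected query:
SELECT p.name, COUNT(c.id) FROM customers p LEFT JOIN purchases c ON c.customer_id = p.id GROUP BY p.name

Result:
name  | COUNT(c.id)
------+------------
Carol | 0          
Dave  | 1          
Frank | 5          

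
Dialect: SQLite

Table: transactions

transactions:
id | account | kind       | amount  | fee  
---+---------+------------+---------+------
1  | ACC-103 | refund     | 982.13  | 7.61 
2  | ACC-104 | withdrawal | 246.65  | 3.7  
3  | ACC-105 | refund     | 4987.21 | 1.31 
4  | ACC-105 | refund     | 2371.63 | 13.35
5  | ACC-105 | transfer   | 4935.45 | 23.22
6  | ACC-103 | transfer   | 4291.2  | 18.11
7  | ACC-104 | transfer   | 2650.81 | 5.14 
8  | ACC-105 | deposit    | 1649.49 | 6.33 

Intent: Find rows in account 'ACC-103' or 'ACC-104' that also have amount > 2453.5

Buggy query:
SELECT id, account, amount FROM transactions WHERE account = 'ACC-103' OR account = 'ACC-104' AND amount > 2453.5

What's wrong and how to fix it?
Bug: Without parentheses, AND is evaluated before OR, so the amount filter only applies to the 'ACC-104' branch

Fix: Group the OR with parentheses (or use IN), then AND the threshold

Corrected query:
SELECT id, account, amount FROM transactions WHERE (account = 'ACC-103' OR account = 'ACC-104') AND amount > 2453.5

Result:
id | account | amount 
---+---------+--------
6  | ACC-103 | 4291.2 
7  | ACC-104 | 2650.81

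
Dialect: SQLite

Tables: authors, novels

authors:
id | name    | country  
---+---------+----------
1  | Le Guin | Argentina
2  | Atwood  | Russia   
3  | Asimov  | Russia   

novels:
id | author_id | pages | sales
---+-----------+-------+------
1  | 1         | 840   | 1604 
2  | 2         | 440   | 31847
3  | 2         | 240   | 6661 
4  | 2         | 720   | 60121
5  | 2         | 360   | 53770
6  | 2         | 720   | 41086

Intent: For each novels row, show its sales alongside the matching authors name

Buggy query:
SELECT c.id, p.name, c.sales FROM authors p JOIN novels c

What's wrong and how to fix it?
Bug: JOIN with no ON clause produces a cartesian product; every novels row pairs with every authors row

Fix: Add ON c.author_id = p.id to the JOIN

Corrected query:
SELECT c.id, p.name, c.sales FROM authors p JOIN novels c ON c.author_id = p.id

Result:
id | name    | sales
---+---------+------
1  | Le Guin | 1604 
2  | Atwood  | 31847
3  | Atwood  | 6661 
4  | Atwood  | 60121
5  | Atwood  | 53770
6  | Atwood  | 41086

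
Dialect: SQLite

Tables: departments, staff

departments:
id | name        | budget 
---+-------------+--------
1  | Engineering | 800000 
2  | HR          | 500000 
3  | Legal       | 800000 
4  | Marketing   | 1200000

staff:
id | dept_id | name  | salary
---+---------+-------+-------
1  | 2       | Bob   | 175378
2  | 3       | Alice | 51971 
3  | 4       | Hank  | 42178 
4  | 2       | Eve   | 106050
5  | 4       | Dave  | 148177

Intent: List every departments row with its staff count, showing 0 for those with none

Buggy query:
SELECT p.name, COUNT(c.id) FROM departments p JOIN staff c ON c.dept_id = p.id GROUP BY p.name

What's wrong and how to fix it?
Bug: An inner join excludes parents with zero children

Fix: Use LEFT JOIN so parents without children still appear (COUNT(c.id) gives 0)

Corrected query:
SELECT p.name, COUNT(c.id) FROM departments p LEFT JOIN staff c ON c.dept_id = p.id GROUP BY p.name

Result:
name        | COUNT(c.id)
------------+------------
Engineering | 0          
HR          | 2          
Legal       | 1          
Marketing   | 2          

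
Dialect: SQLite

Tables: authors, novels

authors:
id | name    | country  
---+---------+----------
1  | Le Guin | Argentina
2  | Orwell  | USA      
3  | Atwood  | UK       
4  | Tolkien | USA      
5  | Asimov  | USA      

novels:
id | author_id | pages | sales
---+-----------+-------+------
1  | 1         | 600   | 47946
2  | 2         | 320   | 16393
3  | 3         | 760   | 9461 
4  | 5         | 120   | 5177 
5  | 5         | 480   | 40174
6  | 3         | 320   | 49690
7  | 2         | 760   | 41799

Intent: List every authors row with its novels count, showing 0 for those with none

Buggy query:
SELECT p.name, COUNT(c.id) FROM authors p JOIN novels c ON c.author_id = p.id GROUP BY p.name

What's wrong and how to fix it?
Bug: INNER JOIN drops authors rows that have no matching novels rows

Fix: Use LEFT JOIN so parents without children still appear (COUNT(c.id) gives 0)

Corrected query:
SELECT p.name, COUNT(c.id) FROM authors p LEFT JOIN novels c ON c.author_id = p.id GROUP BY p.name

Result:
name    | COUNT(c.id)
--------+------------
Asimov  | 2          
Atwood  | 2          
Le Guin | 1          
Orwell  | 2          
Tolkien | 0          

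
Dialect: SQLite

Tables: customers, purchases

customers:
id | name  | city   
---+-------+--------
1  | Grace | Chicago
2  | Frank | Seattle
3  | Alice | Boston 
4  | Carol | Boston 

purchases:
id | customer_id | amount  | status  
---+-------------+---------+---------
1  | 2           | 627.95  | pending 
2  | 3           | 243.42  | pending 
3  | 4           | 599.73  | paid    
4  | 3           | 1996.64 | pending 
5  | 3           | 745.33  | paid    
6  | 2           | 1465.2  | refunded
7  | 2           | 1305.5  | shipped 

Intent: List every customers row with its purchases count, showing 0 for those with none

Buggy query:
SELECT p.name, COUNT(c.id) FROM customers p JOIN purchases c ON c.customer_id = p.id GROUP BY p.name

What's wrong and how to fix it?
Bug: An inner join excludes parents with zero children

Fix: Use LEFT JOIN so parents without children still appear (COUNT(c.id) gives 0)

Corrected query:
SELECT p.name, COUNT(c.id) FROM customers p LEFT JOIN purchases c ON c.customer_id = p.id GROUP BY p.name

Result:
name  | COUNT(c.id)
------+------------
Alice | 3          
Carol | 1          
Frank | 3          
Grace | 0          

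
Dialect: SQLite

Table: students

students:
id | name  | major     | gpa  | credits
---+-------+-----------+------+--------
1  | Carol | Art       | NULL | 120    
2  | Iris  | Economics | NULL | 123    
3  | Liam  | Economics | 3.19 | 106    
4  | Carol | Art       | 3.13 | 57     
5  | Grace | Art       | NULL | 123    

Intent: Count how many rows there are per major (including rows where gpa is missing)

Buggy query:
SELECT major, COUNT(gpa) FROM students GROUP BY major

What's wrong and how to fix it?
Bug: COUNT(column) counts non-NULL values only; rows with NULL gpa aren't counted

Fix: Replace COUNT(gpa) with COUNT(*)

Corrected query:
SELECT major, COUNT(*) FROM students GROUP BY major

Result:
major     | COUNT(*)
----------+---------
Art       | 3       
Economics | 2       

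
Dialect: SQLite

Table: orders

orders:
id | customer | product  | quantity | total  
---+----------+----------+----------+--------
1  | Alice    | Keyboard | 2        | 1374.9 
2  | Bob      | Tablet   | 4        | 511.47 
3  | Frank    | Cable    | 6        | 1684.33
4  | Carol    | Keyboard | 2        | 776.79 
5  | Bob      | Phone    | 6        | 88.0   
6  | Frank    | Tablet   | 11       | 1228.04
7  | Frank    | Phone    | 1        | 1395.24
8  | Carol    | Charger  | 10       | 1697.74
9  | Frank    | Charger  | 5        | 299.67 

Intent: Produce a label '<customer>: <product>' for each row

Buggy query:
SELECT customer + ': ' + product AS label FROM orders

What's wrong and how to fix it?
Bug: SQLite uses || for string concatenation; + coerces text to numbers (yielding 0)

Fix: Replace + with || to concatenate text

Corrected query:
SELECT customer || ': ' || product AS label FROM orders

Result:
label          
---------------
Alice: Keyboard
Bob: Tablet    
Frank: Cable   
Carol: Keyboard
Bob: Phone     
Frank: Tablet  
Frank: Phone   
Carol: Charger 
Frank: Charger 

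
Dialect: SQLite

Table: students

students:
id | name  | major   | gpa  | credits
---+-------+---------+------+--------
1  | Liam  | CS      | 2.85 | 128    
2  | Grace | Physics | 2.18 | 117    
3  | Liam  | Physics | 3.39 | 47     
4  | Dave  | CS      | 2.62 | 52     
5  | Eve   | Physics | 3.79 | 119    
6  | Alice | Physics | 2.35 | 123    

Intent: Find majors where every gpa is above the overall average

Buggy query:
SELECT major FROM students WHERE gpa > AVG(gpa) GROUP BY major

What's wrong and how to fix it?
Bug: AVG() is an aggregate; it can't sit directly in WHERE

Fix: Use a subquery for AVG and a HAVING MIN(...) filter so the condition holds for every row in the group

Corrected query:
SELECT major FROM students GROUP BY major HAVING MIN(gpa) > (SELECT AVG(gpa) FROM students)

Result:
(no rows)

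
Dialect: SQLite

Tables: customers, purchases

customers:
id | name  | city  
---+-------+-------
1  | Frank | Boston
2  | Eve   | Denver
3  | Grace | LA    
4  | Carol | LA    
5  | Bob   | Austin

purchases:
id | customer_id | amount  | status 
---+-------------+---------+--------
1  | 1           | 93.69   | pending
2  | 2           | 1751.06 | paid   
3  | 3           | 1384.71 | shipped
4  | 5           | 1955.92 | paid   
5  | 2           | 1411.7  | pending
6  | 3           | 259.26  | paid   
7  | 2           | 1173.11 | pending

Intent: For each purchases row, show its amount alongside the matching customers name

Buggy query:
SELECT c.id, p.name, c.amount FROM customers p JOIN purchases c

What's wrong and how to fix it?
Bug: JOIN with no ON clause produces a cartesian product; every purchases row pairs with every customers row

Fix: Specify the join condition linking the foreign key to the parent id

Corrected query:
SELECT c.id, p.name, c.amount FROM customers p JOIN purchases c ON c.customer_id = p.id

Result:
id | name  | amount 
---+-------+--------
1  | Frank | 93.69  
2  | Eve   | 1751.06
3  | Grace | 1384.71
4  | Bob   | 1955.92
5  | Eve   | 1411.7 
6  | Grace | 259.26 
7  | Eve   | 1173.11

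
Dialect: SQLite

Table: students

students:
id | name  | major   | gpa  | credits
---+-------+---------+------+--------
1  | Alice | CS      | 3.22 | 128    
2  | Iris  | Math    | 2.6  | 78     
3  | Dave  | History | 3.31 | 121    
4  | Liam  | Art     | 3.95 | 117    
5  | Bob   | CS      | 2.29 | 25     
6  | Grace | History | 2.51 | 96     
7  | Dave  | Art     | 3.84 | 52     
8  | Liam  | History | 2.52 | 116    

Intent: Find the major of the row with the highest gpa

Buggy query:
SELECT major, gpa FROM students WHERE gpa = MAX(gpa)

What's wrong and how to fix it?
Bug: WHERE is evaluated per row; an aggregate over the whole table isn't defined there

Fix: Use a subquery: WHERE gpa = (SELECT MAX(gpa) FROM students)

Corrected query:
SELECT major, gpa FROM students WHERE gpa = (SELECT MAX(gpa) FROM students)

Result:
major | gpa 
------+-----
Art   | 3.95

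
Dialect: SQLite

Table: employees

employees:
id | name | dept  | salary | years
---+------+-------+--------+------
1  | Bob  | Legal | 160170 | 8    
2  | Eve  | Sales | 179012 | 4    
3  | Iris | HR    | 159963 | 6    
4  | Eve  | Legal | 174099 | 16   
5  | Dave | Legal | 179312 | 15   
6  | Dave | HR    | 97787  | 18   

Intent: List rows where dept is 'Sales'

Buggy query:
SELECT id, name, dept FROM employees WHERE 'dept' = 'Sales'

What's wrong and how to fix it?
Bug: 'dept' in single quotes is a string literal, not the column; the comparison is literal-vs-literal and never true

Fix: Reference the column as dept without single quotes

Corrected query:
SELECT id, name, dept FROM employees WHERE dept = 'Sales'

Result:
id | name | dept 
---+------+------
2  | Eve  | Sales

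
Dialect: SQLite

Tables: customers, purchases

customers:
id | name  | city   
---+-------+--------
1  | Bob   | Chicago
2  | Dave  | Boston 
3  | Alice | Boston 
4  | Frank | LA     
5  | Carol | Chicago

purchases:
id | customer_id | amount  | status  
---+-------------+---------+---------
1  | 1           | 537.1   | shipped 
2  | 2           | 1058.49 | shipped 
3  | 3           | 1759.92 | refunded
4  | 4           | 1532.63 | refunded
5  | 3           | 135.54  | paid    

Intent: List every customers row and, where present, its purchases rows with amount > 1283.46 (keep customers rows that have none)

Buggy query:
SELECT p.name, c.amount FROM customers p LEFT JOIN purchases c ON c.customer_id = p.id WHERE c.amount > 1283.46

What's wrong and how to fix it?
Bug: Filtering c.amount in WHERE discards the NULL rows produced by LEFT JOIN, turning it into an inner join

Fix: Move the right-table condition into the ON clause so unmatched parents are kept

Corrected query:
SELECT p.name, c.amount FROM customers p LEFT JOIN purchases c ON c.customer_id = p.id AND c.amount > 1283.46

Result:
name  | amount 
------+--------
Bob   | NULL   
Dave  | NULL   
Alice | 1759.92
Frank | 1532.63
Carol | NULL   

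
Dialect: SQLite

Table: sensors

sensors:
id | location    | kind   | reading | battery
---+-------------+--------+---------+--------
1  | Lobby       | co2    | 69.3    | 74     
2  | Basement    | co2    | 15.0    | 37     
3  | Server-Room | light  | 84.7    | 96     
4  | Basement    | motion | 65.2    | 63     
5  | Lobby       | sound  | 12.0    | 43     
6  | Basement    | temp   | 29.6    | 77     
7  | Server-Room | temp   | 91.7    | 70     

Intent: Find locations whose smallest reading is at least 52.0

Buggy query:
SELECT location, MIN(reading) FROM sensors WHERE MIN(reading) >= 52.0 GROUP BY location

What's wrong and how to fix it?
Bug: Aggregates like MIN are computed per group after WHERE runs

Fix: Use HAVING for the per-group MIN condition

Corrected query:
SELECT location, MIN(reading) FROM sensors GROUP BY location HAVING MIN(reading) >= 52.0

Result:
location    | MIN(reading)
------------+-------------
Server-Room | 84.7        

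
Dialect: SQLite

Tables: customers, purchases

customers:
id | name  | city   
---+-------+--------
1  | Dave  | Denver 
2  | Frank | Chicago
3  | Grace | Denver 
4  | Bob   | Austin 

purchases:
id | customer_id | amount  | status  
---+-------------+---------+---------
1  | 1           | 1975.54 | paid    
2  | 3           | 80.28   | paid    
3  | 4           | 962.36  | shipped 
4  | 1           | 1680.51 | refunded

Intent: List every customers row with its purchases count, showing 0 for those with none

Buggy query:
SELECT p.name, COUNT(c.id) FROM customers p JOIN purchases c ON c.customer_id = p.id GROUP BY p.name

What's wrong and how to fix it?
Bug: An inner join excludes parents with zero children

Fix: Use LEFT JOIN so parents without children still appear (COUNT(c.id) gives 0)

Corrected query:
SELECT p.name, COUNT(c.id) FROM customers p LEFT JOIN purchases c ON c.customer_id = p.id GROUP BY p.name

Result:
name  | COUNT(c.id)
------+------------
Bob   | 1          
Dave  | 2          
Frank | 0          
Grace | 1          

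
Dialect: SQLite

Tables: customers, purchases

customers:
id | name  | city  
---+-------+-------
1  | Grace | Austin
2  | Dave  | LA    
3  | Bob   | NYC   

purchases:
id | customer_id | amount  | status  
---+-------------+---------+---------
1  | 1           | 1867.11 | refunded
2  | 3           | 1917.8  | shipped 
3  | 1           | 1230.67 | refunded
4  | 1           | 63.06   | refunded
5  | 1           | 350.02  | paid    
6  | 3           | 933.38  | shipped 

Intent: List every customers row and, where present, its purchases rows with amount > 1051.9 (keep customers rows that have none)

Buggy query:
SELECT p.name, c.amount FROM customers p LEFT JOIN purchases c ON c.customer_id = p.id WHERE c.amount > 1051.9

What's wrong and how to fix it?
Bug: A WHERE condition on the right-hand table after LEFT JOIN drops unmatched parents

Fix: Move the right-table condition into the ON clause so unmatched parents are kept

Corrected query:
SELECT p.name, c.amount FROM customers p LEFT JOIN purchases c ON c.customer_id = p.id AND c.amount > 1051.9

Result:
name  | amount 
------+--------
Grace | 1230.67
Grace | 1867.11
Dave  | NULL   
Bob   | 1917.8 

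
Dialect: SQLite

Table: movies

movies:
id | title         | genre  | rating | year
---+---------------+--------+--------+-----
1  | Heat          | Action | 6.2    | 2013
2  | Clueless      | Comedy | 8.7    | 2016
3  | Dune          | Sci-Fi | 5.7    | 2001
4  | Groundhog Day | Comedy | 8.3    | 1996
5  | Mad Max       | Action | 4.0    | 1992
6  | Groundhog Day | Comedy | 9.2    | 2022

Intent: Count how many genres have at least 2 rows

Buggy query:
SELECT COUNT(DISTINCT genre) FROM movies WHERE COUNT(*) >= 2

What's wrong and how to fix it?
Bug: COUNT(*) cannot appear in WHERE; the per-group count doesn't exist yet

Fix: Use a subquery that GROUPs and filters with HAVING, then count its rows

Corrected query:
SELECT COUNT(*) FROM (SELECT genre FROM movies GROUP BY genre HAVING COUNT(*) >= 2)

Result:
COUNT(*)
--------
2       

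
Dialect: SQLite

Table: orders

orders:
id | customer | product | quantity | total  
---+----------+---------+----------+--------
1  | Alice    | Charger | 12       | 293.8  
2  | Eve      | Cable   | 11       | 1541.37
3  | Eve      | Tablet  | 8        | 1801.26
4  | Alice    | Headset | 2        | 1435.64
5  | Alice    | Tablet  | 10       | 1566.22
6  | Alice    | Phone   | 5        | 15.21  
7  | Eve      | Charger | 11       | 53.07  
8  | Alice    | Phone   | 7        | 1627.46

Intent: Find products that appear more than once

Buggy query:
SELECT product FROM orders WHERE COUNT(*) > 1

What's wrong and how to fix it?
Bug: WHERE can't reference COUNT(*); aggregates are computed after WHERE

Fix: GROUP BY product, then filter groups with HAVING COUNT(*) > 1

Corrected query:
SELECT product FROM orders GROUP BY product HAVING COUNT(*) > 1

Result:
product
-------
Charger
Phone  
Tablet 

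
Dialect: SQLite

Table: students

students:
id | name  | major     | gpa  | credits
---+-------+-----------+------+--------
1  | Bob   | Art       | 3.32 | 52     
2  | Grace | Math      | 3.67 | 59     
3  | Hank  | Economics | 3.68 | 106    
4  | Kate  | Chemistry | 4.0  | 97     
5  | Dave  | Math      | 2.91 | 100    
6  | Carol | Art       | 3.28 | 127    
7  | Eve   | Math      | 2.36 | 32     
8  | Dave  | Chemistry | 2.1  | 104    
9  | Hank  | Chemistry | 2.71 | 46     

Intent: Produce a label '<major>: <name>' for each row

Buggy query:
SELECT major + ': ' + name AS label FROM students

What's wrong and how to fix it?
Bug: '+' is numeric addition; on text columns SQLite converts them to 0 instead of concatenating

Fix: Replace + with || to concatenate text

Corrected query:
SELECT major || ': ' || name AS label FROM students

Result:
label          
---------------
Art: Bob       
Math: Grace    
Economics: Hank
Chemistry: Kate
Math: Dave     
Art: Carol     
Math: Eve      
Chemistry: Dave
Chemistry: Hank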